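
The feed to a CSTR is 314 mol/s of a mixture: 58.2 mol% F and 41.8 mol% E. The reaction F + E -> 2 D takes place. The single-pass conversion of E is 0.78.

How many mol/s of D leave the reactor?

E reacted = 0.78 × 131.3 = 102.4 mol/s; ν_E = −1, so ξ = 102.4/1 = 102.4 mol/s.
Outlet amounts (n = n₀ + ν ξ):
  F: 182.7 − 1(102.4) = 80.37
  E: 131.3 − 1(102.4) = 28.88
  D: 0 + 2(102.4) = 204.8

205 mol/s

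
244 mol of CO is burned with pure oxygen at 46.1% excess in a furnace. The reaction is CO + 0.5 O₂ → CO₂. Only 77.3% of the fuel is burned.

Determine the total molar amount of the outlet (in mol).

Stoichiometric O₂ = 0.5 × 244 = 122 mol; O₂ fed = 122 × 1.461 = 178.2 mol.
Fuel reacted = 0.773 × 244 → ξ = 188.6 mol.
Outlet (n = n₀ + ν ξ):
  CO: 244 − 1(188.6) = 55.39
  O₂: 178.2 − 0.5(188.6) = 83.94
  CO₂: 0 + 1(188.6) = 188.6
Total out = 55.39 + 83.94 + 188.6 = 327.9 mol.

328 mol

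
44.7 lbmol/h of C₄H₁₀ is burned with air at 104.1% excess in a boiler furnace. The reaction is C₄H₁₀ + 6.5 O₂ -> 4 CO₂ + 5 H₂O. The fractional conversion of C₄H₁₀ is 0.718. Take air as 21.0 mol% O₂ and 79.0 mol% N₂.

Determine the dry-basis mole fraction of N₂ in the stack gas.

0.809

Stoichiometric O₂ = 6.5 × 44.7 = 290.6 lbmol/h; O₂ fed = 290.6 × 2.041 = 593 lbmol/h.
N₂ fed = 593 × 79/21 = 2231 lbmol/h.
Fuel reacted = 0.718 × 44.7 → ξ = 32.09 lbmol/h.
Outlet (n = n₀ + ν ξ):
  C₄H₁₀: 44.7 − 1(32.09) = 12.61
  O₂: 593 − 6.5(32.09) = 384.4
  N₂: 2231 (inert)
  CO₂: 0 + 4(32.09) = 128.4
  H₂O: 0 + 5(32.09) = 160.5
Dry total = 2756 lbmol/h; y_N₂ (dry) = 2231 / 2756 = 0.8094.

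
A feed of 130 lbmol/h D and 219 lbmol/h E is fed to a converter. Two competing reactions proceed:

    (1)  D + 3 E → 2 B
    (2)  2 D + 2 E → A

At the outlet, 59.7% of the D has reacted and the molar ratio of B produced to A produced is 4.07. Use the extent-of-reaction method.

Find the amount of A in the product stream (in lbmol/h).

Conversion of D: D consumed = 0.597 × 130 = 77.61 lbmol/h = 1ξ₁ + 2ξ₂.
Selectivity: 2ξ₁ / (1ξ₂) = 4.07 → ξ₁ = 2.035 ξ₂.
Substitute: (1·2.035 + 2) ξ₂ = 77.61 → ξ₂ = 19.23 lbmol/h, ξ₁ = 39.14 lbmol/h.
Outlet amounts (n = n₀ + Σ ν·ξ):
  D: 130 − 1(39.14) − 2(19.23) = 52.39
  E: 219 − 3(39.14) − 2(19.23) = 63.11
  B: 0 + 2(39.14) = 78.28
  A: 0 + 1(19.23) = 19.23

19.2 lbmol/h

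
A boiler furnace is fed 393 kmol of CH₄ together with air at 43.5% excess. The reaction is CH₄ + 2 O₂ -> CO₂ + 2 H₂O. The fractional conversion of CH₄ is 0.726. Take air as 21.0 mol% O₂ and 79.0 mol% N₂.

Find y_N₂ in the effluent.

0.736

Stoichiometric O₂ = 2 × 393 = 786 kmol; O₂ fed = 786 × 1.435 = 1128 kmol.
N₂ fed = 1128 × 79/21 = 4243 kmol.
Fuel reacted = 0.726 × 393 → ξ = 285.3 kmol.
Outlet (n = n₀ + ν ξ):
  CH₄: 393 − 1(285.3) = 107.7
  O₂: 1128 − 2(285.3) = 557.3
  N₂: 4243 (inert)
  CO₂: 0 + 1(285.3) = 285.3
  H₂O: 0 + 2(285.3) = 570.6
Total out = 5764 kmol; y_N₂ = 4243 / 5764 = 0.7361.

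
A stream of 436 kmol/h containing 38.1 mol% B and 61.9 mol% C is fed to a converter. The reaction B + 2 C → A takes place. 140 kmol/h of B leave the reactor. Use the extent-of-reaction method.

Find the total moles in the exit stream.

For B: n = n₀ − 1ξ → 140 = 166.1 − 1ξ, giving ξ = 26.12 kmol/h.
Outlet amounts (n = n₀ + ν ξ):
  B: 166.1 − 1(26.12) = 140
  C: 269.9 − 2(26.12) = 217.7
  A: 0 + 1(26.12) = 26.12
Total out = 140 + 217.7 + 26.12 = 383.8 kmol/h.

384 kmol/h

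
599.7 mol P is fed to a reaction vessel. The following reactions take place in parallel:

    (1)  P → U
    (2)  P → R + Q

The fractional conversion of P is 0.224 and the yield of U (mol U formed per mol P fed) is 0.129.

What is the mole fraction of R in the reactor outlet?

0.0868

Yield of U: 1ξ₁ / 599.7 = 0.129 → ξ₁ = 77.36 mol.
Conversion of P: 1ξ₁ + 1ξ₂ = 0.224 × 599.7 = 134.3 → ξ₂ = 56.97 mol.
Outlet amounts (n = n₀ + Σ ν·ξ):
  P: 599.7 − 1(77.36) − 1(56.97) = 465.4
  U: 0 + 1(77.36) = 77.36
  R: 0 + 1(56.97) = 56.97
  Q: 0 + 1(56.97) = 56.97
Total out = 656.7 mol; y_R = 56.97 / 656.7 = 0.08676.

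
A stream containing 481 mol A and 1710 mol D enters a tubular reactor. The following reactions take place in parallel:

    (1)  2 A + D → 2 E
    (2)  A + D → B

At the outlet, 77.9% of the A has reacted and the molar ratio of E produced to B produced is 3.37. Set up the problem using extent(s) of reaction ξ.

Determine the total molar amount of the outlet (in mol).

Conversion of A: A consumed = 0.779 × 481 = 374.7 mol = 2ξ₁ + 1ξ₂.
Selectivity: 2ξ₁ / (1ξ₂) = 3.37 → ξ₁ = 1.685 ξ₂.
Substitute: (2·1.685 + 1) ξ₂ = 374.7 → ξ₂ = 85.74 mol, ξ₁ = 144.5 mol.
Outlet amounts (n = n₀ + Σ ν·ξ):
  A: 481 − 2(144.5) − 1(85.74) = 106.3
  D: 1710 − 1(144.5) − 1(85.74) = 1480
  E: 0 + 2(144.5) = 289
  B: 0 + 1(85.74) = 85.74
Total out = 106.3 + 1480 + 289 + 85.74 = 1961 mol.

1960 mol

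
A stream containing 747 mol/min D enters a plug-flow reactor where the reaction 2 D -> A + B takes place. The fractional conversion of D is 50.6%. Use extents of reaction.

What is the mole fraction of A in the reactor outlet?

D reacted = 0.506 × 747 = 378 mol/min; ν_D = −2, so ξ = 378/2 = 189 mol/min.
Outlet amounts (n = n₀ + ν ξ):
  D: 747 − 2(189) = 369
  A: 0 + 1(189) = 189
  B: 0 + 1(189) = 189
Total out = 747 mol/min; y_A = 189 / 747 = 0.253.

0.253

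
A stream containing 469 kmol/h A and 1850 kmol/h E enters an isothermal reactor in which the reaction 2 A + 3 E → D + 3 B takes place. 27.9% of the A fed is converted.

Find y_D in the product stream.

0.029

A reacted = 0.279 × 469 = 130.9 kmol/h; ν_A = −2, so ξ = 130.9/2 = 65.43 kmol/h.
Outlet amounts (n = n₀ + ν ξ):
  A: 469 − 2(65.43) = 338.1
  E: 1850 − 3(65.43) = 1654
  D: 0 + 1(65.43) = 65.43
  B: 0 + 3(65.43) = 196.3
Total out = 2254 kmol/h; y_D = 65.43 / 2254 = 0.02903.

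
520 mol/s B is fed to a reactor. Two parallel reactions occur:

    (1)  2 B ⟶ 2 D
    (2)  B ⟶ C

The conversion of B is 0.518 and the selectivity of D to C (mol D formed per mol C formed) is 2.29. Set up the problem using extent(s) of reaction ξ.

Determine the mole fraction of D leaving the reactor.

0.361

Conversion of B: B consumed = 0.518 × 520 = 269.4 mol/s = 2ξ₁ + 1ξ₂.
Selectivity: 2ξ₁ / (1ξ₂) = 2.29 → ξ₁ = 1.145 ξ₂.
Substitute: (2·1.145 + 1) ξ₂ = 269.4 → ξ₂ = 81.87 mol/s, ξ₁ = 93.74 mol/s.
Outlet amounts (n = n₀ + Σ ν·ξ):
  B: 520 − 2(93.74) − 1(81.87) = 250.6
  D: 0 + 2(93.74) = 187.5
  C: 0 + 1(81.87) = 81.87
Total out = 520 mol/s; y_D = 187.5 / 520 = 0.3606.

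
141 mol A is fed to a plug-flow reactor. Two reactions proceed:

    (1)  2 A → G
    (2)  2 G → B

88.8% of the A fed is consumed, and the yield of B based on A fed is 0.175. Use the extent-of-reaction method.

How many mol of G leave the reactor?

Conversion of A: A consumed = 2ξ₁ = 0.888 × 141 → ξ₁ = 62.6 mol.
Yield of B: 1ξ₂ / 141 = 0.175 → ξ₂ = 24.67 mol.
Outlet amounts (n = n₀ + Σ ν·ξ):
  A: 141 − 2(62.6) = 15.79
  G: 0 + 1(62.6) − 2(24.67) = 13.25
  B: 0 + 1(24.67) = 24.67

13.3 mol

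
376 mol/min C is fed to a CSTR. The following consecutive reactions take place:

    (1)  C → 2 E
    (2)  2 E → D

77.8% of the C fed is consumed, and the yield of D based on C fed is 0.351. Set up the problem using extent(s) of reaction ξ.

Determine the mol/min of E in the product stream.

Conversion of C: C consumed = 1ξ₁ = 0.778 × 376 → ξ₁ = 292.5 mol/min.
Yield of D: 1ξ₂ / 376 = 0.351 → ξ₂ = 132 mol/min.
Outlet amounts (n = n₀ + Σ ν·ξ):
  C: 376 − 1(292.5) = 83.47
  E: 0 + 2(292.5) − 2(132) = 321.1
  D: 0 + 1(132) = 132

321 mol/min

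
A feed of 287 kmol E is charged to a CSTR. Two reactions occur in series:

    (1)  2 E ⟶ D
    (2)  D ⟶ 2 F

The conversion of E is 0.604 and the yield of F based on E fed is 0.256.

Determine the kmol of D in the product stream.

Conversion of E: E consumed = 2ξ₁ = 0.604 × 287 → ξ₁ = 86.67 kmol.
Yield of F: 2ξ₂ / 287 = 0.256 → ξ₂ = 36.74 kmol.
Outlet amounts (n = n₀ + Σ ν·ξ):
  E: 287 − 2(86.67) = 113.7
  D: 0 + 1(86.67) − 1(36.74) = 49.94
  F: 0 + 2(36.74) = 73.47

49.9 kmol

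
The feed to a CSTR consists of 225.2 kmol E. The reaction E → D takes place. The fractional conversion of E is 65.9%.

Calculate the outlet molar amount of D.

E reacted = 0.659 × 225.2 = 148.4 kmol; ν_E = −1, so ξ = 148.4/1 = 148.4 kmol.
Outlet amounts (n = n₀ + ν ξ):
  E: 225.2 − 1(148.4) = 76.79
  D: 0 + 1(148.4) = 148.4

148 kmol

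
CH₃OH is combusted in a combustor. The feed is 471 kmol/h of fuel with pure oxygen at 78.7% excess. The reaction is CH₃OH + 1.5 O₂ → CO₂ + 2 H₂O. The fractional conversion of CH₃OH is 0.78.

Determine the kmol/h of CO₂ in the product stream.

Stoichiometric O₂ = 1.5 × 471 = 706.5 kmol/h; O₂ fed = 706.5 × 1.787 = 1263 kmol/h.
Fuel reacted = 0.78 × 471 → ξ = 367.4 kmol/h.
Outlet (n = n₀ + ν ξ):
  CH₃OH: 471 − 1(367.4) = 103.6
  O₂: 1263 − 1.5(367.4) = 711.4
  CO₂: 0 + 1(367.4) = 367.4
  H₂O: 0 + 2(367.4) = 734.8

367 kmol/h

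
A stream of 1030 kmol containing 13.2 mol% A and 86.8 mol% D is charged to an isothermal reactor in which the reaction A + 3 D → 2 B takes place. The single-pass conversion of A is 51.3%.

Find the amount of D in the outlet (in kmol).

685 kmol

A reacted = 0.513 × 136 = 69.75 kmol; ν_A = −1, so ξ = 69.75/1 = 69.75 kmol.
Outlet amounts (n = n₀ + ν ξ):
  A: 136 − 1(69.75) = 66.21
  D: 894 − 3(69.75) = 684.8
  B: 0 + 2(69.75) = 139.5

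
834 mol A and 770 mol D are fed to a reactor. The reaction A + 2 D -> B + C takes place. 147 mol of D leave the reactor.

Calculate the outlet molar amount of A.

522 mol

For D: n = n₀ − 2ξ → 147 = 770 − 2ξ, giving ξ = 311.5 mol.
Outlet amounts (n = n₀ + ν ξ):
  A: 834 − 1(311.5) = 522.5
  D: 770 − 2(311.5) = 147
  B: 0 + 1(311.5) = 311.5
  C: 0 + 1(311.5) = 311.5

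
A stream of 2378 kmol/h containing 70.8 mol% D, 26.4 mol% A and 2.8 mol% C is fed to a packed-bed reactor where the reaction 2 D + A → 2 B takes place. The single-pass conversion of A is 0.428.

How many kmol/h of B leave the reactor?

537 kmol/h

A reacted = 0.428 × 627.8 = 268.7 kmol/h; ν_A = −1, so ξ = 268.7/1 = 268.7 kmol/h.
Outlet amounts (n = n₀ + ν ξ):
  D: 1684 − 2(268.7) = 1146
  A: 627.8 − 1(268.7) = 359.1
  B: 0 + 2(268.7) = 537.4
  C: 66.58 (inert)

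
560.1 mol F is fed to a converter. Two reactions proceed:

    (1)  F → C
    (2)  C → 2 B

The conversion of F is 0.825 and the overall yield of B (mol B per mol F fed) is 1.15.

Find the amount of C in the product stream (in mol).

Conversion of F: F consumed = 1ξ₁ = 0.825 × 560.1 → ξ₁ = 462.1 mol.
Yield of B: 2ξ₂ / 560.1 = 1.15 → ξ₂ = 322.1 mol.
Outlet amounts (n = n₀ + Σ ν·ξ):
  F: 560.1 − 1(462.1) = 98.02
  C: 0 + 1(462.1) − 1(322.1) = 140
  B: 0 + 2(322.1) = 644.1

140 mol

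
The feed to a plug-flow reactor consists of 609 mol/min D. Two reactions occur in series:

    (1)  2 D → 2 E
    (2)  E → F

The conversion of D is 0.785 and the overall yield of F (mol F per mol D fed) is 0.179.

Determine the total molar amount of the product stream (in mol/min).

609 mol/min

Conversion of D: D consumed = 2ξ₁ = 0.785 × 609 → ξ₁ = 239 mol/min.
Yield of F: 1ξ₂ / 609 = 0.179 → ξ₂ = 109 mol/min.
Outlet amounts (n = n₀ + Σ ν·ξ):
  D: 609 − 2(239) = 130.9
  E: 0 + 2(239) − 1(109) = 369.1
  F: 0 + 1(109) = 109
Total out = 130.9 + 369.1 + 109 = 609 mol/min.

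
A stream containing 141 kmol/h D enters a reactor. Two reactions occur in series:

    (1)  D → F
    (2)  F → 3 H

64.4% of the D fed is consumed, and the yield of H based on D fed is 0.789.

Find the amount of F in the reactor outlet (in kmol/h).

Conversion of D: D consumed = 1ξ₁ = 0.644 × 141 → ξ₁ = 90.8 kmol/h.
Yield of H: 3ξ₂ / 141 = 0.789 → ξ₂ = 37.08 kmol/h.
Outlet amounts (n = n₀ + Σ ν·ξ):
  D: 141 − 1(90.8) = 50.2
  F: 0 + 1(90.8) − 1(37.08) = 53.72
  H: 0 + 3(37.08) = 111.2

53.7 kmol/h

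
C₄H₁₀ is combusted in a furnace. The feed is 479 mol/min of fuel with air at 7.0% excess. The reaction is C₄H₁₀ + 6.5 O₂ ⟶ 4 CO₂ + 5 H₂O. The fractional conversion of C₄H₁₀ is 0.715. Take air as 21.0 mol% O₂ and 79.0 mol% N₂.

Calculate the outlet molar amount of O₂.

1110 mol/min

Stoichiometric O₂ = 6.5 × 479 = 3114 mol/min; O₂ fed = 3114 × 1.070 = 3331 mol/min.
N₂ fed = 3331 × 79/21 = 12530 mol/min.
Fuel reacted = 0.715 × 479 → ξ = 342.5 mol/min.
Outlet (n = n₀ + ν ξ):
  C₄H₁₀: 479 − 1(342.5) = 136.5
  O₂: 3331 − 6.5(342.5) = 1105
  N₂: 12530 (inert)
  CO₂: 0 + 4(342.5) = 1370
  H₂O: 0 + 5(342.5) = 1712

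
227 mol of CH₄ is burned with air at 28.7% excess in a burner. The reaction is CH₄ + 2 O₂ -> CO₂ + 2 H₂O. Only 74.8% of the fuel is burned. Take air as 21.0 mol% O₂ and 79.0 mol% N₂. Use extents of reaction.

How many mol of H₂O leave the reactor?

Stoichiometric O₂ = 2 × 227 = 454 mol; O₂ fed = 454 × 1.287 = 584.3 mol.
N₂ fed = 584.3 × 79/21 = 2198 mol.
Fuel reacted = 0.748 × 227 → ξ = 169.8 mol.
Outlet (n = n₀ + ν ξ):
  CH₄: 227 − 1(169.8) = 57.2
  O₂: 584.3 − 2(169.8) = 244.7
  N₂: 2198 (inert)
  CO₂: 0 + 1(169.8) = 169.8
  H₂O: 0 + 2(169.8) = 339.6

340 mol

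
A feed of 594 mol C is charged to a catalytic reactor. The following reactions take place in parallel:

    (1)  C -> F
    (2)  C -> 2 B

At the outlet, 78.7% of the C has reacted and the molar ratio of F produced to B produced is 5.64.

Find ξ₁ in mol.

ξ₁ = 429 mol

Conversion of C: C consumed = 0.787 × 594 = 467.5 mol = 1ξ₁ + 1ξ₂.
Selectivity: 1ξ₁ / (2ξ₂) = 5.64 → ξ₁ = 11.28 ξ₂.
Substitute: (1·11.28 + 1) ξ₂ = 467.5 → ξ₂ = 38.07 mol, ξ₁ = 429.4 mol.
Outlet amounts (n = n₀ + Σ ν·ξ):
  C: 594 − 1(429.4) − 1(38.07) = 126.5
  F: 0 + 1(429.4) = 429.4
  B: 0 + 2(38.07) = 76.14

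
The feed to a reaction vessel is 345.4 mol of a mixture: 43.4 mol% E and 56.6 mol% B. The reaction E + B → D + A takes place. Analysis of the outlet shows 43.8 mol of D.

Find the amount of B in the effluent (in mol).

For D: n = n₀ + 1ξ → 43.8 = 0 + 1ξ, giving ξ = 43.8 mol.
Outlet amounts (n = n₀ + ν ξ):
  E: 149.9 − 1(43.8) = 106.1
  B: 195.5 − 1(43.8) = 151.7
  D: 0 + 1(43.8) = 43.8
  A: 0 + 1(43.8) = 43.8

152 mol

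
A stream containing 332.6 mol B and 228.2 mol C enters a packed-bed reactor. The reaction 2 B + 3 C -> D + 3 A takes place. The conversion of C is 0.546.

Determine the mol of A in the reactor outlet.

125 mol

C reacted = 0.546 × 228.2 = 124.6 mol; ν_C = −3, so ξ = 124.6/3 = 41.53 mol.
Outlet amounts (n = n₀ + ν ξ):
  B: 332.6 − 2(41.53) = 249.5
  C: 228.2 − 3(41.53) = 103.6
  D: 0 + 1(41.53) = 41.53
  A: 0 + 3(41.53) = 124.6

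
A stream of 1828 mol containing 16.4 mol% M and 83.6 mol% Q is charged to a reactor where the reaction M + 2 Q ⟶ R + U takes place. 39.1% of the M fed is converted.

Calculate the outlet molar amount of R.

117 mol

M reacted = 0.391 × 299.8 = 117.2 mol; ν_M = −1, so ξ = 117.2/1 = 117.2 mol.
Outlet amounts (n = n₀ + ν ξ):
  M: 299.8 − 1(117.2) = 182.6
  Q: 1528 − 2(117.2) = 1294
  R: 0 + 1(117.2) = 117.2
  U: 0 + 1(117.2) = 117.2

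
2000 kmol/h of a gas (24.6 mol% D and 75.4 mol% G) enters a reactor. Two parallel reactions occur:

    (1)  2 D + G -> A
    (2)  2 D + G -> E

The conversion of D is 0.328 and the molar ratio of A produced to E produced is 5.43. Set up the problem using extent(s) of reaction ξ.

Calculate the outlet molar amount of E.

12.5 kmol/h

Conversion of D: D consumed = 0.328 × 492 = 161.4 kmol/h = 2ξ₁ + 2ξ₂.
Selectivity: 1ξ₁ / (1ξ₂) = 5.43 → ξ₁ = 5.43 ξ₂.
Substitute: (2·5.43 + 2) ξ₂ = 161.4 → ξ₂ = 12.55 kmol/h, ξ₁ = 68.14 kmol/h.
Outlet amounts (n = n₀ + Σ ν·ξ):
  D: 492 − 2(68.14) − 2(12.55) = 330.6
  G: 1508 − 1(68.14) − 1(12.55) = 1427
  A: 0 + 1(68.14) = 68.14
  E: 0 + 1(12.55) = 12.55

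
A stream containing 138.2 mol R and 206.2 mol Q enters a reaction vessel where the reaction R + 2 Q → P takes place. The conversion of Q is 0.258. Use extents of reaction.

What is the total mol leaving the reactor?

Q reacted = 0.258 × 206.2 = 53.2 mol; ν_Q = −2, so ξ = 53.2/2 = 26.6 mol.
Outlet amounts (n = n₀ + ν ξ):
  R: 138.2 − 1(26.6) = 111.6
  Q: 206.2 − 2(26.6) = 153
  P: 0 + 1(26.6) = 26.6
Total out = 111.6 + 153 + 26.6 = 291.2 mol.

291 mol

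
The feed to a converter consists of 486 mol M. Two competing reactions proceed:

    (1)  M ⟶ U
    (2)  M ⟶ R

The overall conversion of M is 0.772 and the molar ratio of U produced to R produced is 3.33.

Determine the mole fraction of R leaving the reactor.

Conversion of M: M consumed = 0.772 × 486 = 375.2 mol = 1ξ₁ + 1ξ₂.
Selectivity: 1ξ₁ / (1ξ₂) = 3.33 → ξ₁ = 3.33 ξ₂.
Substitute: (1·3.33 + 1) ξ₂ = 375.2 → ξ₂ = 86.65 mol, ξ₁ = 288.5 mol.
Outlet amounts (n = n₀ + Σ ν·ξ):
  M: 486 − 1(288.5) − 1(86.65) = 110.8
  U: 0 + 1(288.5) = 288.5
  R: 0 + 1(86.65) = 86.65
Total out = 486 mol; y_R = 86.65 / 486 = 0.1783.

0.178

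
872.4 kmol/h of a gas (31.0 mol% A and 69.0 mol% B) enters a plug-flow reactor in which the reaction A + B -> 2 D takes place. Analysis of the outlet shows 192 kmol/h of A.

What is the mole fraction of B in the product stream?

For A: n = n₀ − 1ξ → 192 = 270.4 − 1ξ, giving ξ = 78.44 kmol/h.
Outlet amounts (n = n₀ + ν ξ):
  A: 270.4 − 1(78.44) = 192
  B: 602 − 1(78.44) = 523.5
  D: 0 + 2(78.44) = 156.9
Total out = 872.4 kmol/h; y_B = 523.5 / 872.4 = 0.6001.

0.6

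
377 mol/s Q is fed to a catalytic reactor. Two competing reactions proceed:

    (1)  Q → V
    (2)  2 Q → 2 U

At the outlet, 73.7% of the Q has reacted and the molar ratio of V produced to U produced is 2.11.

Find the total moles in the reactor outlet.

Conversion of Q: Q consumed = 0.737 × 377 = 277.8 mol/s = 1ξ₁ + 2ξ₂.
Selectivity: 1ξ₁ / (2ξ₂) = 2.11 → ξ₁ = 4.22 ξ₂.
Substitute: (1·4.22 + 2) ξ₂ = 277.8 → ξ₂ = 44.67 mol/s, ξ₁ = 188.5 mol/s.
Outlet amounts (n = n₀ + Σ ν·ξ):
  Q: 377 − 1(188.5) − 2(44.67) = 99.15
  V: 0 + 1(188.5) = 188.5
  U: 0 + 2(44.67) = 89.34
Total out = 99.15 + 188.5 + 89.34 = 377 mol/s.

377 mol/s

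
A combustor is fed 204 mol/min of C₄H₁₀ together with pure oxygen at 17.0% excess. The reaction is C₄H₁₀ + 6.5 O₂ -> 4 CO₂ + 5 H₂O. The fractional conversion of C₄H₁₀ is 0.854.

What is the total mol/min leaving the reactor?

2020 mol/min

Stoichiometric O₂ = 6.5 × 204 = 1326 mol/min; O₂ fed = 1326 × 1.170 = 1551 mol/min.
Fuel reacted = 0.854 × 204 → ξ = 174.2 mol/min.
Outlet (n = n₀ + ν ξ):
  C₄H₁₀: 204 − 1(174.2) = 29.78
  O₂: 1551 − 6.5(174.2) = 419
  CO₂: 0 + 4(174.2) = 696.9
  H₂O: 0 + 5(174.2) = 871.1
Total out = 29.78 + 419 + 696.9 + 871.1 = 2017 mol/min.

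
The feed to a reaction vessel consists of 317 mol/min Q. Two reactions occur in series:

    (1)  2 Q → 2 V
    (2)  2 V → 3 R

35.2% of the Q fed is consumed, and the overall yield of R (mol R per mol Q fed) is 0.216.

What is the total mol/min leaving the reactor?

Conversion of Q: Q consumed = 2ξ₁ = 0.352 × 317 → ξ₁ = 55.79 mol/min.
Yield of R: 3ξ₂ / 317 = 0.216 → ξ₂ = 22.82 mol/min.
Outlet amounts (n = n₀ + Σ ν·ξ):
  Q: 317 − 2(55.79) = 205.4
  V: 0 + 2(55.79) − 2(22.82) = 65.94
  R: 0 + 3(22.82) = 68.47
Total out = 205.4 + 65.94 + 68.47 = 339.8 mol/min.

340 mol/min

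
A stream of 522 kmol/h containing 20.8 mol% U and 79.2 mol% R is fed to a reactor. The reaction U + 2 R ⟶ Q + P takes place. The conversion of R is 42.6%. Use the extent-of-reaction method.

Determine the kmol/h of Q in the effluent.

88.1 kmol/h

R reacted = 0.426 × 413.4 = 176.1 kmol/h; ν_R = −2, so ξ = 176.1/2 = 88.06 kmol/h.
Outlet amounts (n = n₀ + ν ξ):
  U: 108.6 − 1(88.06) = 20.52
  R: 413.4 − 2(88.06) = 237.3
  Q: 0 + 1(88.06) = 88.06
  P: 0 + 1(88.06) = 88.06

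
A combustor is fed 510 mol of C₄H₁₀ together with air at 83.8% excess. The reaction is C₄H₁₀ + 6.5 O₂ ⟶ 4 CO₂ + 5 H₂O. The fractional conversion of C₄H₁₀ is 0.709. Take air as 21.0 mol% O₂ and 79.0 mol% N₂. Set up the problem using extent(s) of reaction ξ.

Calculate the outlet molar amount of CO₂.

Stoichiometric O₂ = 6.5 × 510 = 3315 mol; O₂ fed = 3315 × 1.838 = 6093 mol.
N₂ fed = 6093 × 79/21 = 22920 mol.
Fuel reacted = 0.709 × 510 → ξ = 361.6 mol.
Outlet (n = n₀ + ν ξ):
  C₄H₁₀: 510 − 1(361.6) = 148.4
  O₂: 6093 − 6.5(361.6) = 3743
  N₂: 22920 (inert)
  CO₂: 0 + 4(361.6) = 1446
  H₂O: 0 + 5(361.6) = 1808

1450 mol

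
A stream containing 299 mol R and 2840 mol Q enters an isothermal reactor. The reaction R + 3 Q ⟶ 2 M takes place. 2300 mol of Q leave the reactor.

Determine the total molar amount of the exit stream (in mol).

For Q: n = n₀ − 3ξ → 2300 = 2840 − 3ξ, giving ξ = 180 mol.
Outlet amounts (n = n₀ + ν ξ):
  R: 299 − 1(180) = 119
  Q: 2840 − 3(180) = 2300
  M: 0 + 2(180) = 360
Total out = 119 + 2300 + 360 = 2779 mol.

2780 mol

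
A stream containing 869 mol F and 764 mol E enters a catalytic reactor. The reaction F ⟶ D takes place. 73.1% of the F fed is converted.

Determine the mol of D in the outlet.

635 mol

F reacted = 0.731 × 869 = 635.2 mol; ν_F = −1, so ξ = 635.2/1 = 635.2 mol.
Outlet amounts (n = n₀ + ν ξ):
  F: 869 − 1(635.2) = 233.8
  D: 0 + 1(635.2) = 635.2
  E: 764 (inert)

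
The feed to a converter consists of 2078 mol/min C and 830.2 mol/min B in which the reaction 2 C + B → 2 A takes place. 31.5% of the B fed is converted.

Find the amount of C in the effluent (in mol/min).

B reacted = 0.315 × 830.2 = 261.5 mol/min; ν_B = −1, so ξ = 261.5/1 = 261.5 mol/min.
Outlet amounts (n = n₀ + ν ξ):
  C: 2078 − 2(261.5) = 1555
  B: 830.2 − 1(261.5) = 568.7
  A: 0 + 2(261.5) = 523

1550 mol/min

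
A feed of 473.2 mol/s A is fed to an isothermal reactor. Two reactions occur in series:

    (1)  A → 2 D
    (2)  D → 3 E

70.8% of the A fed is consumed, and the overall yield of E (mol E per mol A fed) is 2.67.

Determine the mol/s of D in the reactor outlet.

Conversion of A: A consumed = 1ξ₁ = 0.708 × 473.2 → ξ₁ = 335 mol/s.
Yield of E: 3ξ₂ / 473.2 = 2.67 → ξ₂ = 421.1 mol/s.
Outlet amounts (n = n₀ + Σ ν·ξ):
  A: 473.2 − 1(335) = 138.2
  D: 0 + 2(335) − 1(421.1) = 248.9
  E: 0 + 3(421.1) = 1263

249 mol/s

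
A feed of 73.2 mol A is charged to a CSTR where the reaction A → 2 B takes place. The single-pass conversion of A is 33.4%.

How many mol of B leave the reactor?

48.9 mol

A reacted = 0.334 × 73.2 = 24.45 mol; ν_A = −1, so ξ = 24.45/1 = 24.45 mol.
Outlet amounts (n = n₀ + ν ξ):
  A: 73.2 − 1(24.45) = 48.75
  B: 0 + 2(24.45) = 48.9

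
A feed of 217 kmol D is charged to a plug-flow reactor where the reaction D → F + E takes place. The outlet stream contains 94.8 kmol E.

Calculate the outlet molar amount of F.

94.8 kmol

For E: n = n₀ + 1ξ → 94.8 = 0 + 1ξ, giving ξ = 94.8 kmol.
Outlet amounts (n = n₀ + ν ξ):
  D: 217 − 1(94.8) = 122.2
  F: 0 + 1(94.8) = 94.8
  E: 0 + 1(94.8) = 94.8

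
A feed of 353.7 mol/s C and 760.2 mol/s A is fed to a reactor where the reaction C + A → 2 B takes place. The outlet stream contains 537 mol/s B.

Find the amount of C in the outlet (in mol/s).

85.2 mol/s

For B: n = n₀ + 2ξ → 537 = 0 + 2ξ, giving ξ = 268.5 mol/s.
Outlet amounts (n = n₀ + ν ξ):
  C: 353.7 − 1(268.5) = 85.2
  A: 760.2 − 1(268.5) = 491.7
  B: 0 + 2(268.5) = 537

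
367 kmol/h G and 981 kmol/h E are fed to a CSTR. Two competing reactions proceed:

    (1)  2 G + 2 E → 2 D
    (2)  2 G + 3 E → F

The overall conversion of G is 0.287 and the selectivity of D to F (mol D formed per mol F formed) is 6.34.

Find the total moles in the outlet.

1220 kmol/h

Conversion of G: G consumed = 0.287 × 367 = 105.3 kmol/h = 2ξ₁ + 2ξ₂.
Selectivity: 2ξ₁ / (1ξ₂) = 6.34 → ξ₁ = 3.17 ξ₂.
Substitute: (2·3.17 + 2) ξ₂ = 105.3 → ξ₂ = 12.63 kmol/h, ξ₁ = 40.04 kmol/h.
Outlet amounts (n = n₀ + Σ ν·ξ):
  G: 367 − 2(40.04) − 2(12.63) = 261.7
  E: 981 − 2(40.04) − 3(12.63) = 863
  D: 0 + 2(40.04) = 80.07
  F: 0 + 1(12.63) = 12.63
Total out = 261.7 + 863 + 80.07 + 12.63 = 1217 kmol/h.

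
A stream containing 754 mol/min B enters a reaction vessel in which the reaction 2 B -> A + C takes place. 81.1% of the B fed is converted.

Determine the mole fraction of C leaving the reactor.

0.406

B reacted = 0.811 × 754 = 611.5 mol/min; ν_B = −2, so ξ = 611.5/2 = 305.7 mol/min.
Outlet amounts (n = n₀ + ν ξ):
  B: 754 − 2(305.7) = 142.5
  A: 0 + 1(305.7) = 305.7
  C: 0 + 1(305.7) = 305.7
Total out = 754 mol/min; y_C = 305.7 / 754 = 0.4055.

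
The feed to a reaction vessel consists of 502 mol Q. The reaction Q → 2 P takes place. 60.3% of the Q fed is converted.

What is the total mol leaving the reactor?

805 mol

Q reacted = 0.603 × 502 = 302.7 mol; ν_Q = −1, so ξ = 302.7/1 = 302.7 mol.
Outlet amounts (n = n₀ + ν ξ):
  Q: 502 − 1(302.7) = 199.3
  P: 0 + 2(302.7) = 605.4
Total out = 199.3 + 605.4 = 804.7 mol.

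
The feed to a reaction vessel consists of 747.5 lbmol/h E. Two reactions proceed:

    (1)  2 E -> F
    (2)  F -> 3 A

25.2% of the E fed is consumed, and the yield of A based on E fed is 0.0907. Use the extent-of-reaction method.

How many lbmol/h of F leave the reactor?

Conversion of E: E consumed = 2ξ₁ = 0.252 × 747.5 → ξ₁ = 94.19 lbmol/h.
Yield of A: 3ξ₂ / 747.5 = 0.0907 → ξ₂ = 22.6 lbmol/h.
Outlet amounts (n = n₀ + Σ ν·ξ):
  E: 747.5 − 2(94.19) = 559.1
  F: 0 + 1(94.19) − 1(22.6) = 71.59
  A: 0 + 3(22.6) = 67.8

71.6 lbmol/h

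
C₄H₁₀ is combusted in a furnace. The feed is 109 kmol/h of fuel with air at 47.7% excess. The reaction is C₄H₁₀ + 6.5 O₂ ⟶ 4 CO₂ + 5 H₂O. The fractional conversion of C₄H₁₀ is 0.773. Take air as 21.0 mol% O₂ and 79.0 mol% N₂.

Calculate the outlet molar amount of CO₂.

Stoichiometric O₂ = 6.5 × 109 = 708.5 kmol/h; O₂ fed = 708.5 × 1.477 = 1046 kmol/h.
N₂ fed = 1046 × 79/21 = 3937 kmol/h.
Fuel reacted = 0.773 × 109 → ξ = 84.26 kmol/h.
Outlet (n = n₀ + ν ξ):
  C₄H₁₀: 109 − 1(84.26) = 24.74
  O₂: 1046 − 6.5(84.26) = 498.8
  N₂: 3937 (inert)
  CO₂: 0 + 4(84.26) = 337
  H₂O: 0 + 5(84.26) = 421.3

337 kmol/h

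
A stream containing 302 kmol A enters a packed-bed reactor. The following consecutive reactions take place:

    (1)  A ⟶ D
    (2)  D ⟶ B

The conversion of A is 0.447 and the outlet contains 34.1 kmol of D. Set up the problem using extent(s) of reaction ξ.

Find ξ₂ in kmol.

Conversion of A: A consumed = 1ξ₁ = 0.447 × 302 → ξ₁ = 135 kmol.
D balance: n_D = 0 + 1ξ₁ − 1ξ₂ = 34.1 → ξ₂ = (1·135 − 34.1)/1 = 100.9 kmol.
Outlet amounts (n = n₀ + Σ ν·ξ):
  A: 302 − 1(135) = 167
  D: 0 + 1(135) − 1(100.9) = 34.1
  B: 0 + 1(100.9) = 100.9

ξ₂ = 101 kmol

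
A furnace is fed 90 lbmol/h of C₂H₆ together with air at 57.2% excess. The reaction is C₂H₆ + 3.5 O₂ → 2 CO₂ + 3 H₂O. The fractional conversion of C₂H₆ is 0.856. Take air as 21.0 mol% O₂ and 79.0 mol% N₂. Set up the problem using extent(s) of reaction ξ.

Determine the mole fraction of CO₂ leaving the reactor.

0.062

Stoichiometric O₂ = 3.5 × 90 = 315 lbmol/h; O₂ fed = 315 × 1.572 = 495.2 lbmol/h.
N₂ fed = 495.2 × 79/21 = 1863 lbmol/h.
Fuel reacted = 0.856 × 90 → ξ = 77.04 lbmol/h.
Outlet (n = n₀ + ν ξ):
  C₂H₆: 90 − 1(77.04) = 12.96
  O₂: 495.2 − 3.5(77.04) = 225.5
  N₂: 1863 (inert)
  CO₂: 0 + 2(77.04) = 154.1
  H₂O: 0 + 3(77.04) = 231.1
Total out = 2487 lbmol/h; y_CO₂ = 154.1 / 2487 = 0.06197.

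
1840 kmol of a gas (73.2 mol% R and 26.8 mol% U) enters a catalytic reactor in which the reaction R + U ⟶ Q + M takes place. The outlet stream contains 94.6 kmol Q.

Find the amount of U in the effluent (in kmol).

For Q: n = n₀ + 1ξ → 94.6 = 0 + 1ξ, giving ξ = 94.6 kmol.
Outlet amounts (n = n₀ + ν ξ):
  R: 1347 − 1(94.6) = 1252
  U: 493.1 − 1(94.6) = 398.5
  Q: 0 + 1(94.6) = 94.6
  M: 0 + 1(94.6) = 94.6

399 kmol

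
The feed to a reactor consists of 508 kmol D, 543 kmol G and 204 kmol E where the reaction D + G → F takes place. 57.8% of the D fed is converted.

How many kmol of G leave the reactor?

249 kmol

D reacted = 0.578 × 508 = 293.6 kmol; ν_D = −1, so ξ = 293.6/1 = 293.6 kmol.
Outlet amounts (n = n₀ + ν ξ):
  D: 508 − 1(293.6) = 214.4
  G: 543 − 1(293.6) = 249.4
  F: 0 + 1(293.6) = 293.6
  E: 204 (inert)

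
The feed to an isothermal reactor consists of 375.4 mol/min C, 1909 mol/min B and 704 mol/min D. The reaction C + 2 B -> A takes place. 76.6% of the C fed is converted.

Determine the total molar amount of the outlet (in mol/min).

C reacted = 0.766 × 375.4 = 287.6 mol/min; ν_C = −1, so ξ = 287.6/1 = 287.6 mol/min.
Outlet amounts (n = n₀ + ν ξ):
  C: 375.4 − 1(287.6) = 87.84
  B: 1909 − 2(287.6) = 1334
  A: 0 + 1(287.6) = 287.6
  D: 704 (inert)
Total out = 87.84 + 1334 + 287.6 + 704 = 2413 mol/min.

2410 mol/min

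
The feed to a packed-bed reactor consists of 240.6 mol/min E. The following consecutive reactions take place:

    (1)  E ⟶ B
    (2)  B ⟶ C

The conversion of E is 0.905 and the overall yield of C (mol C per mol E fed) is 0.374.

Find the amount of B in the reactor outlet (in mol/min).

Conversion of E: E consumed = 1ξ₁ = 0.905 × 240.6 → ξ₁ = 217.7 mol/min.
Yield of C: 1ξ₂ / 240.6 = 0.374 → ξ₂ = 89.98 mol/min.
Outlet amounts (n = n₀ + Σ ν·ξ):
  E: 240.6 − 1(217.7) = 22.86
  B: 0 + 1(217.7) − 1(89.98) = 127.8
  C: 0 + 1(89.98) = 89.98

128 mol/min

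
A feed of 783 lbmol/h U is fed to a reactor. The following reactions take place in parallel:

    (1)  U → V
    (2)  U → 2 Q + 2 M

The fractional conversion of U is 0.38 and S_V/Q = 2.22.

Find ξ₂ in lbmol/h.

Conversion of U: U consumed = 0.38 × 783 = 297.5 lbmol/h = 1ξ₁ + 1ξ₂.
Selectivity: 1ξ₁ / (2ξ₂) = 2.22 → ξ₁ = 4.44 ξ₂.
Substitute: (1·4.44 + 1) ξ₂ = 297.5 → ξ₂ = 54.69 lbmol/h, ξ₁ = 242.8 lbmol/h.
Outlet amounts (n = n₀ + Σ ν·ξ):
  U: 783 − 1(242.8) − 1(54.69) = 485.5
  V: 0 + 1(242.8) = 242.8
  Q: 0 + 2(54.69) = 109.4
  M: 0 + 2(54.69) = 109.4

ξ₂ = 54.7 lbmol/h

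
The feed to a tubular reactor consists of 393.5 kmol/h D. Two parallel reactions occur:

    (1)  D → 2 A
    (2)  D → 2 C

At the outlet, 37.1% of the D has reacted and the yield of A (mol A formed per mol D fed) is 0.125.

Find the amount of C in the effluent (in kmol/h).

243 kmol/h

Yield of A: 2ξ₁ / 393.5 = 0.125 → ξ₁ = 24.59 kmol/h.
Conversion of D: 1ξ₁ + 1ξ₂ = 0.371 × 393.5 = 146 → ξ₂ = 121.4 kmol/h.
Outlet amounts (n = n₀ + Σ ν·ξ):
  D: 393.5 − 1(24.59) − 1(121.4) = 247.5
  A: 0 + 2(24.59) = 49.19
  C: 0 + 2(121.4) = 242.8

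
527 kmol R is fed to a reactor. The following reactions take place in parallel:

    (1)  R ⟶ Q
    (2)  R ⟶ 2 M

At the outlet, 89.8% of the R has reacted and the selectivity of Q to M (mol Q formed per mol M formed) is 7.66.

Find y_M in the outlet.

0.104

Conversion of R: R consumed = 0.898 × 527 = 473.2 kmol = 1ξ₁ + 1ξ₂.
Selectivity: 1ξ₁ / (2ξ₂) = 7.66 → ξ₁ = 15.32 ξ₂.
Substitute: (1·15.32 + 1) ξ₂ = 473.2 → ξ₂ = 29 kmol, ξ₁ = 444.2 kmol.
Outlet amounts (n = n₀ + Σ ν·ξ):
  R: 527 − 1(444.2) − 1(29) = 53.75
  Q: 0 + 1(444.2) = 444.2
  M: 0 + 2(29) = 58
Total out = 556 kmol; y_M = 58 / 556 = 0.1043.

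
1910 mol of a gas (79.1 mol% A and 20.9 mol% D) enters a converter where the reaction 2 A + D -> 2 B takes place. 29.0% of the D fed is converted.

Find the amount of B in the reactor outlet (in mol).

D reacted = 0.29 × 399.2 = 115.8 mol; ν_D = −1, so ξ = 115.8/1 = 115.8 mol.
Outlet amounts (n = n₀ + ν ξ):
  A: 1511 − 2(115.8) = 1279
  D: 399.2 − 1(115.8) = 283.4
  B: 0 + 2(115.8) = 231.5

232 mol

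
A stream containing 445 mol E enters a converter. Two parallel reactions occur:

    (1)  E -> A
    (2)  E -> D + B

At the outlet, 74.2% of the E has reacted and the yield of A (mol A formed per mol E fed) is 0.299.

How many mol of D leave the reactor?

197 mol

Yield of A: 1ξ₁ / 445 = 0.299 → ξ₁ = 133.1 mol.
Conversion of E: 1ξ₁ + 1ξ₂ = 0.742 × 445 = 330.2 → ξ₂ = 197.1 mol.
Outlet amounts (n = n₀ + Σ ν·ξ):
  E: 445 − 1(133.1) − 1(197.1) = 114.8
  A: 0 + 1(133.1) = 133.1
  D: 0 + 1(197.1) = 197.1
  B: 0 + 1(197.1) = 197.1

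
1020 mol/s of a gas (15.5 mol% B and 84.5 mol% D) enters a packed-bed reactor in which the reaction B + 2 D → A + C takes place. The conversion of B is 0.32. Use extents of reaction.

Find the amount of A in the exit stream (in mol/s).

B reacted = 0.32 × 158.1 = 50.59 mol/s; ν_B = −1, so ξ = 50.59/1 = 50.59 mol/s.
Outlet amounts (n = n₀ + ν ξ):
  B: 158.1 − 1(50.59) = 107.5
  D: 861.9 − 2(50.59) = 760.7
  A: 0 + 1(50.59) = 50.59
  C: 0 + 1(50.59) = 50.59

50.6 mol/s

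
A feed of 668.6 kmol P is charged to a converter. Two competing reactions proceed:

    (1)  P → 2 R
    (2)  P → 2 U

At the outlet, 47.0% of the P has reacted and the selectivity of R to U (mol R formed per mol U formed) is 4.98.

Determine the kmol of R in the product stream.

523 kmol

Conversion of P: P consumed = 0.47 × 668.6 = 314.2 kmol = 1ξ₁ + 1ξ₂.
Selectivity: 2ξ₁ / (2ξ₂) = 4.98 → ξ₁ = 4.98 ξ₂.
Substitute: (1·4.98 + 1) ξ₂ = 314.2 → ξ₂ = 52.55 kmol, ξ₁ = 261.7 kmol.
Outlet amounts (n = n₀ + Σ ν·ξ):
  P: 668.6 − 1(261.7) − 1(52.55) = 354.4
  R: 0 + 2(261.7) = 523.4
  U: 0 + 2(52.55) = 105.1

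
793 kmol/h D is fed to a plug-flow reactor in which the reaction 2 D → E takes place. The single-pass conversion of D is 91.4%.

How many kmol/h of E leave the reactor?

362 kmol/h

D reacted = 0.914 × 793 = 724.8 kmol/h; ν_D = −2, so ξ = 724.8/2 = 362.4 kmol/h.
Outlet amounts (n = n₀ + ν ξ):
  D: 793 − 2(362.4) = 68.2
  E: 0 + 1(362.4) = 362.4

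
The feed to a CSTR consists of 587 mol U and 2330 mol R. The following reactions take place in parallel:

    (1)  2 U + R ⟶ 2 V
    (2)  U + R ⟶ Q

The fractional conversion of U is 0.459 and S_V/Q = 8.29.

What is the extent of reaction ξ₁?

ξ₁ = 120 mol

Conversion of U: U consumed = 0.459 × 587 = 269.4 mol = 2ξ₁ + 1ξ₂.
Selectivity: 2ξ₁ / (1ξ₂) = 8.29 → ξ₁ = 4.145 ξ₂.
Substitute: (2·4.145 + 1) ξ₂ = 269.4 → ξ₂ = 29 mol, ξ₁ = 120.2 mol.
Outlet amounts (n = n₀ + Σ ν·ξ):
  U: 587 − 2(120.2) − 1(29) = 317.6
  R: 2330 − 1(120.2) − 1(29) = 2181
  V: 0 + 2(120.2) = 240.4
  Q: 0 + 1(29) = 29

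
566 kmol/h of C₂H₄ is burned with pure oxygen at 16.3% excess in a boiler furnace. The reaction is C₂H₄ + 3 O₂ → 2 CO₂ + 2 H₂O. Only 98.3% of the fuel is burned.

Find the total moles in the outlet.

2540 kmol/h

Stoichiometric O₂ = 3 × 566 = 1698 kmol/h; O₂ fed = 1698 × 1.163 = 1975 kmol/h.
Fuel reacted = 0.983 × 566 → ξ = 556.4 kmol/h.
Outlet (n = n₀ + ν ξ):
  C₂H₄: 566 − 1(556.4) = 9.622
  O₂: 1975 − 3(556.4) = 305.6
  CO₂: 0 + 2(556.4) = 1113
  H₂O: 0 + 2(556.4) = 1113
Total out = 9.622 + 305.6 + 1113 + 1113 = 2541 kmol/h.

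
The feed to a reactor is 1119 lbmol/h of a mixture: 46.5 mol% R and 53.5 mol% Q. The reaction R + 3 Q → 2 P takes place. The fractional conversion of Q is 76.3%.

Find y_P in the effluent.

Q reacted = 0.763 × 598.7 = 456.8 lbmol/h; ν_Q = −3, so ξ = 456.8/3 = 152.3 lbmol/h.
Outlet amounts (n = n₀ + ν ξ):
  R: 520.3 − 1(152.3) = 368.1
  Q: 598.7 − 3(152.3) = 141.9
  P: 0 + 2(152.3) = 304.5
Total out = 814.5 lbmol/h; y_P = 304.5 / 814.5 = 0.3739.

0.374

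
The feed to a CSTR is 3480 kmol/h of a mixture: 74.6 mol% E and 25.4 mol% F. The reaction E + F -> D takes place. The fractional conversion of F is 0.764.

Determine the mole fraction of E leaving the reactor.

F reacted = 0.764 × 883.9 = 675.3 kmol/h; ν_F = −1, so ξ = 675.3/1 = 675.3 kmol/h.
Outlet amounts (n = n₀ + ν ξ):
  E: 2596 − 1(675.3) = 1921
  F: 883.9 − 1(675.3) = 208.6
  D: 0 + 1(675.3) = 675.3
Total out = 2805 kmol/h; y_E = 1921 / 2805 = 0.6848.

0.685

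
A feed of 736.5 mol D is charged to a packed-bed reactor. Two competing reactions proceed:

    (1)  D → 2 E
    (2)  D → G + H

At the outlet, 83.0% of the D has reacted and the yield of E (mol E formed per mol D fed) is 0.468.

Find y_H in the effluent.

0.326

Yield of E: 2ξ₁ / 736.5 = 0.468 → ξ₁ = 172.3 mol.
Conversion of D: 1ξ₁ + 1ξ₂ = 0.83 × 736.5 = 611.3 → ξ₂ = 439 mol.
Outlet amounts (n = n₀ + Σ ν·ξ):
  D: 736.5 − 1(172.3) − 1(439) = 125.2
  E: 0 + 2(172.3) = 344.7
  G: 0 + 1(439) = 439
  H: 0 + 1(439) = 439
Total out = 1348 mol; y_H = 439 / 1348 = 0.3257.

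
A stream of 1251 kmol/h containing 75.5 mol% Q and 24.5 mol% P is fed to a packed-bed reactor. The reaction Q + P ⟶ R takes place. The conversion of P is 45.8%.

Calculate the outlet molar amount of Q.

804 kmol/h

P reacted = 0.458 × 306.5 = 140.4 kmol/h; ν_P = −1, so ξ = 140.4/1 = 140.4 kmol/h.
Outlet amounts (n = n₀ + ν ξ):
  Q: 944.5 − 1(140.4) = 804.1
  P: 306.5 − 1(140.4) = 166.1
  R: 0 + 1(140.4) = 140.4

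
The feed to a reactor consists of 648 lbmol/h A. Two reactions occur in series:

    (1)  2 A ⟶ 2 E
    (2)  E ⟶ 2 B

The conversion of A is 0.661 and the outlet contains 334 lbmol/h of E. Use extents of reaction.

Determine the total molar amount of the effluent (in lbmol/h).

742 lbmol/h

Conversion of A: A consumed = 2ξ₁ = 0.661 × 648 → ξ₁ = 214.2 lbmol/h.
E balance: n_E = 0 + 2ξ₁ − 1ξ₂ = 334 → ξ₂ = (2·214.2 − 334)/1 = 94.33 lbmol/h.
Outlet amounts (n = n₀ + Σ ν·ξ):
  A: 648 − 2(214.2) = 219.7
  E: 0 + 2(214.2) − 1(94.33) = 334
  B: 0 + 2(94.33) = 188.7
Total out = 219.7 + 334 + 188.7 = 742.3 lbmol/h.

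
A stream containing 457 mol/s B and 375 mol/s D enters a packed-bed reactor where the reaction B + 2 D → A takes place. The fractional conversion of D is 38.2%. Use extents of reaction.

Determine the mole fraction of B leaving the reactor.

D reacted = 0.382 × 375 = 143.2 mol/s; ν_D = −2, so ξ = 143.2/2 = 71.62 mol/s.
Outlet amounts (n = n₀ + ν ξ):
  B: 457 − 1(71.62) = 385.4
  D: 375 − 2(71.62) = 231.8
  A: 0 + 1(71.62) = 71.62
Total out = 688.8 mol/s; y_B = 385.4 / 688.8 = 0.5595.

0.56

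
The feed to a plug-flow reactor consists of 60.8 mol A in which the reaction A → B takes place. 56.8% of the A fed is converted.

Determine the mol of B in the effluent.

A reacted = 0.568 × 60.8 = 34.53 mol; ν_A = −1, so ξ = 34.53/1 = 34.53 mol.
Outlet amounts (n = n₀ + ν ξ):
  A: 60.8 − 1(34.53) = 26.27
  B: 0 + 1(34.53) = 34.53

34.5 mol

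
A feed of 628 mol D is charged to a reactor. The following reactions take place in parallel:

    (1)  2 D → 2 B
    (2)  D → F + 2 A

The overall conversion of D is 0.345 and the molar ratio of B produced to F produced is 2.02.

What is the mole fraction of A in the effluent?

0.186

Conversion of D: D consumed = 0.345 × 628 = 216.7 mol = 2ξ₁ + 1ξ₂.
Selectivity: 2ξ₁ / (1ξ₂) = 2.02 → ξ₁ = 1.01 ξ₂.
Substitute: (2·1.01 + 1) ξ₂ = 216.7 → ξ₂ = 71.74 mol, ξ₁ = 72.46 mol.
Outlet amounts (n = n₀ + Σ ν·ξ):
  D: 628 − 2(72.46) − 1(71.74) = 411.3
  B: 0 + 2(72.46) = 144.9
  F: 0 + 1(71.74) = 71.74
  A: 0 + 2(71.74) = 143.5
Total out = 771.5 mol; y_A = 143.5 / 771.5 = 0.186.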